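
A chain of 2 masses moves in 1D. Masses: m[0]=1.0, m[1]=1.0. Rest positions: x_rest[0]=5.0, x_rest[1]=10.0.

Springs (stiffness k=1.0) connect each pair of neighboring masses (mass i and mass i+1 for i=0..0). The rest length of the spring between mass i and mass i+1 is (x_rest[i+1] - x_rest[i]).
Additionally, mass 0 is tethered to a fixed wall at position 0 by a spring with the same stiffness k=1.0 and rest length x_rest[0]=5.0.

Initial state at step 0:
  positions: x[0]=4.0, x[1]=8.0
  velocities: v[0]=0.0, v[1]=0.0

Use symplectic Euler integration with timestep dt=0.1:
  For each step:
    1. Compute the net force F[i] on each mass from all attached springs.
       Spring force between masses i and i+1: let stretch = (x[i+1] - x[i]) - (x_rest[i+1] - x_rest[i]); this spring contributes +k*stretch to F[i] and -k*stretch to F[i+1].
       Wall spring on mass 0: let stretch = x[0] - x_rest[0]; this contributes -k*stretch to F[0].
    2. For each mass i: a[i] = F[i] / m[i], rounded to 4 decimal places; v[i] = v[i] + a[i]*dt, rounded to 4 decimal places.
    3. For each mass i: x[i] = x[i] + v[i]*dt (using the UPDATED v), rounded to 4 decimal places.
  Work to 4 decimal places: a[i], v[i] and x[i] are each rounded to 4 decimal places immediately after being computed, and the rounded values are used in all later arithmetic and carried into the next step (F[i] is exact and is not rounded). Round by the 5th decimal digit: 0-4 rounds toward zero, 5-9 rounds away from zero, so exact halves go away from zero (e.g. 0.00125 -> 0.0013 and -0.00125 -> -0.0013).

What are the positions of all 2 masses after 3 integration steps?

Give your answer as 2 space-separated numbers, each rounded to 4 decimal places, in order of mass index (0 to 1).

Answer: 4.0005 8.0595

Derivation:
Step 0: x=[4.0000 8.0000] v=[0.0000 0.0000]
Step 1: x=[4.0000 8.0100] v=[0.0000 0.1000]
Step 2: x=[4.0001 8.0299] v=[0.0010 0.1990]
Step 3: x=[4.0005 8.0595] v=[0.0040 0.2960]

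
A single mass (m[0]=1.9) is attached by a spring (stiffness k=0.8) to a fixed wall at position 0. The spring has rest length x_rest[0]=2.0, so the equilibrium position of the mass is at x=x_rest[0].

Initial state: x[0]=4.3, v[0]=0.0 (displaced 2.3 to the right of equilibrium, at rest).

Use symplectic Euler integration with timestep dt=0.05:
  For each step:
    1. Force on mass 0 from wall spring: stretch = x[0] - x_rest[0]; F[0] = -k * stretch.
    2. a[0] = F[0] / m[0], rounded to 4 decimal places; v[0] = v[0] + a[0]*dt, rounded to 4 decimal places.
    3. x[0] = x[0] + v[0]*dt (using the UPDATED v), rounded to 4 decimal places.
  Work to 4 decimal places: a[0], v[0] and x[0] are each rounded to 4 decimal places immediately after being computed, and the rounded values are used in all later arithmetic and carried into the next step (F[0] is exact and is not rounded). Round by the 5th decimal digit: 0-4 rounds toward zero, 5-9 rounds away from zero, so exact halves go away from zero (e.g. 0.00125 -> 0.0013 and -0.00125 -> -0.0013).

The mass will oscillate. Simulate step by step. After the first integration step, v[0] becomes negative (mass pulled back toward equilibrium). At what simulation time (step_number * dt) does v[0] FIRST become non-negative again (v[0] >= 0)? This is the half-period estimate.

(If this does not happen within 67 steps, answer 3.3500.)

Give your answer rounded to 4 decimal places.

Answer: 3.3500

Derivation:
Step 0: x=[4.3000] v=[0.0000]
Step 1: x=[4.2976] v=[-0.0484]
Step 2: x=[4.2928] v=[-0.0968]
Step 3: x=[4.2855] v=[-0.1451]
Step 4: x=[4.2758] v=[-0.1932]
Step 5: x=[4.2637] v=[-0.2411]
Step 6: x=[4.2493] v=[-0.2888]
Step 7: x=[4.2325] v=[-0.3362]
Step 8: x=[4.2133] v=[-0.3832]
Step 9: x=[4.1918] v=[-0.4298]
Step 10: x=[4.1680] v=[-0.4759]
Step 11: x=[4.1419] v=[-0.5215]
Step 12: x=[4.1136] v=[-0.5666]
Step 13: x=[4.0830] v=[-0.6111]
Step 14: x=[4.0503] v=[-0.6550]
Step 15: x=[4.0154] v=[-0.6982]
Step 16: x=[3.9784] v=[-0.7406]
Step 17: x=[3.9393] v=[-0.7823]
Step 18: x=[3.8981] v=[-0.8231]
Step 19: x=[3.8549] v=[-0.8631]
Step 20: x=[3.8098] v=[-0.9022]
Step 21: x=[3.7628] v=[-0.9403]
Step 22: x=[3.7139] v=[-0.9774]
Step 23: x=[3.6632] v=[-1.0135]
Step 24: x=[3.6108] v=[-1.0485]
Step 25: x=[3.5567] v=[-1.0824]
Step 26: x=[3.5009] v=[-1.1152]
Step 27: x=[3.4436] v=[-1.1468]
Step 28: x=[3.3847] v=[-1.1772]
Step 29: x=[3.3244] v=[-1.2064]
Step 30: x=[3.2627] v=[-1.2343]
Step 31: x=[3.1997] v=[-1.2609]
Step 32: x=[3.1354] v=[-1.2862]
Step 33: x=[3.0699] v=[-1.3101]
Step 34: x=[3.0033] v=[-1.3326]
Step 35: x=[2.9356] v=[-1.3537]
Step 36: x=[2.8669] v=[-1.3734]
Step 37: x=[2.7973] v=[-1.3917]
Step 38: x=[2.7269] v=[-1.4085]
Step 39: x=[2.6557] v=[-1.4238]
Step 40: x=[2.5838] v=[-1.4376]
Step 41: x=[2.5113] v=[-1.4499]
Step 42: x=[2.4383] v=[-1.4607]
Step 43: x=[2.3648] v=[-1.4699]
Step 44: x=[2.2909] v=[-1.4776]
Step 45: x=[2.2167] v=[-1.4837]
Step 46: x=[2.1423] v=[-1.4883]
Step 47: x=[2.0677] v=[-1.4913]
Step 48: x=[1.9931] v=[-1.4927]
Step 49: x=[1.9185] v=[-1.4926]
Step 50: x=[1.8440] v=[-1.4909]
Step 51: x=[1.7696] v=[-1.4876]
Step 52: x=[1.6955] v=[-1.4828]
Step 53: x=[1.6217] v=[-1.4764]
Step 54: x=[1.5483] v=[-1.4684]
Step 55: x=[1.4754] v=[-1.4589]
Step 56: x=[1.4030] v=[-1.4479]
Step 57: x=[1.3312] v=[-1.4353]
Step 58: x=[1.2601] v=[-1.4212]
Step 59: x=[1.1898] v=[-1.4056]
Step 60: x=[1.1204] v=[-1.3885]
Step 61: x=[1.0519] v=[-1.3700]
Step 62: x=[0.9844] v=[-1.3500]
Step 63: x=[0.9180] v=[-1.3286]
Step 64: x=[0.8527] v=[-1.3058]
Step 65: x=[0.7886] v=[-1.2816]
Step 66: x=[0.7258] v=[-1.2561]
Step 67: x=[0.6643] v=[-1.2293]
v[0] did not become non-negative within 67 steps; using fallback time=3.3500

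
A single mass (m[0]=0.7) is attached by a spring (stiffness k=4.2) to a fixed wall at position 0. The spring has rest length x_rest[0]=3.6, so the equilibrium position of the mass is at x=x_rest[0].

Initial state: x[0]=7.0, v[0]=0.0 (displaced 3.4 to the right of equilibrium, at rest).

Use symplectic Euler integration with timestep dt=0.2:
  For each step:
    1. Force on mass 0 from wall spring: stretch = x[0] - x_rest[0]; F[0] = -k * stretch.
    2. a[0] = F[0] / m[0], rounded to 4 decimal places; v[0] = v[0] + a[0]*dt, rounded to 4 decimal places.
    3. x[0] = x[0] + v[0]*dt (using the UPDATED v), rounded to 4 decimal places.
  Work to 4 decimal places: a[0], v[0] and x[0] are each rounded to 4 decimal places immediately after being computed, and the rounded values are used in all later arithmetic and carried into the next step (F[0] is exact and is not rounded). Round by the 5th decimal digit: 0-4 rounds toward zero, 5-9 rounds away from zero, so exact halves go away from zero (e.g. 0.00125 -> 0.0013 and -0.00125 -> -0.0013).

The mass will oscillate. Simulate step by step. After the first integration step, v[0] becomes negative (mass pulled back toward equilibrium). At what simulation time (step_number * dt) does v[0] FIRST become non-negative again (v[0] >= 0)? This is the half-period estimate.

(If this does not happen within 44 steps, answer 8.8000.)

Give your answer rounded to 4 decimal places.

Answer: 1.4000

Derivation:
Step 0: x=[7.0000] v=[0.0000]
Step 1: x=[6.1840] v=[-4.0800]
Step 2: x=[4.7478] v=[-7.1808]
Step 3: x=[3.0362] v=[-8.5582]
Step 4: x=[1.4599] v=[-7.8816]
Step 5: x=[0.3972] v=[-5.3135]
Step 6: x=[0.1032] v=[-1.4701]
Step 7: x=[0.6484] v=[2.7261]
First v>=0 after going negative at step 7, time=1.4000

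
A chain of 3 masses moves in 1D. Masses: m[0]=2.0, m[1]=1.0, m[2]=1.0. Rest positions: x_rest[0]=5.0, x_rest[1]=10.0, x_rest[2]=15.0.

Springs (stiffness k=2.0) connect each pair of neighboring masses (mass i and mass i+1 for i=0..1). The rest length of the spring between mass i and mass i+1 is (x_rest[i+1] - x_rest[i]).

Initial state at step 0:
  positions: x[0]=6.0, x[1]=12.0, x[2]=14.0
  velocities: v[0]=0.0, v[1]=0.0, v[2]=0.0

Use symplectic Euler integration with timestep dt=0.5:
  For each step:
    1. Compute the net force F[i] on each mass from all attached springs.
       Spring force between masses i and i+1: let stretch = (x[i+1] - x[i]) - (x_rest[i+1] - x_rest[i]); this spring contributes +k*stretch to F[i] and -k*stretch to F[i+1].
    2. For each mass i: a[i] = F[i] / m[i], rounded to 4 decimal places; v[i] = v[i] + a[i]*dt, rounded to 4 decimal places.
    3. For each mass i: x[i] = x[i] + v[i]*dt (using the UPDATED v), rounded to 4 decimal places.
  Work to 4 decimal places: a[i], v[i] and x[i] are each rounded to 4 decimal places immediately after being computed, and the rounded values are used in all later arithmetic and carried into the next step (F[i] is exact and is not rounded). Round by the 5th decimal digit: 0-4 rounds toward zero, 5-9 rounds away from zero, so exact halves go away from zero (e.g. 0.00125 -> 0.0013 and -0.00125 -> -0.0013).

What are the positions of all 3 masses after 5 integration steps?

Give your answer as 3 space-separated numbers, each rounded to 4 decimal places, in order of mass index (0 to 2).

Step 0: x=[6.0000 12.0000 14.0000] v=[0.0000 0.0000 0.0000]
Step 1: x=[6.2500 10.0000 15.5000] v=[0.5000 -4.0000 3.0000]
Step 2: x=[6.1875 8.8750 16.7500] v=[-0.1250 -2.2500 2.5000]
Step 3: x=[5.5469 10.3438 16.5625] v=[-1.2813 2.9375 -0.3750]
Step 4: x=[4.8555 12.5235 15.7657] v=[-1.3829 4.3593 -1.5937]
Step 5: x=[4.8311 12.4903 15.8478] v=[-0.0489 -0.0665 0.1641]

Answer: 4.8311 12.4903 15.8478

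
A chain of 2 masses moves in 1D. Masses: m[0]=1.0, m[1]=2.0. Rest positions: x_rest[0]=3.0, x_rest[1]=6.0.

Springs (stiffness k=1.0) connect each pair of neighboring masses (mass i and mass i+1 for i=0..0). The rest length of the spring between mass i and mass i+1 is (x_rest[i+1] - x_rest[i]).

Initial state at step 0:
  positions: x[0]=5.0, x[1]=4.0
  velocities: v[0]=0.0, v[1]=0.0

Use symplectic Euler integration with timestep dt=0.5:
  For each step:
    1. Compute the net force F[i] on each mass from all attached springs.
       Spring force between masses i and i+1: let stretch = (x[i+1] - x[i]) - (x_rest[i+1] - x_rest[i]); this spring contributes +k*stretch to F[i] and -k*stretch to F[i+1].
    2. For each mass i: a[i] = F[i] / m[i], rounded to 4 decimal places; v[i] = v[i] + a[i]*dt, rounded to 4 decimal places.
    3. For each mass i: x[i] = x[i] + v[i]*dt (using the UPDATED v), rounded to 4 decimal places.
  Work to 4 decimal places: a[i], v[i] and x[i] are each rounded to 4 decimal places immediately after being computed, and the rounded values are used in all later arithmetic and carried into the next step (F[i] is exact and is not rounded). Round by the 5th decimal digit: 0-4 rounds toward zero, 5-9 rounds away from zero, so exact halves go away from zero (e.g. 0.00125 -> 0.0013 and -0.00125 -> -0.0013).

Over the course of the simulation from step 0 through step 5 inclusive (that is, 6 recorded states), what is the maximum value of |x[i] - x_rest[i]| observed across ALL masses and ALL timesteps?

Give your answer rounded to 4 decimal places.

Step 0: x=[5.0000 4.0000] v=[0.0000 0.0000]
Step 1: x=[4.0000 4.5000] v=[-2.0000 1.0000]
Step 2: x=[2.3750 5.3125] v=[-3.2500 1.6250]
Step 3: x=[0.7344 6.1329] v=[-3.2813 1.6407]
Step 4: x=[-0.3067 6.6535] v=[-2.0821 1.0411]
Step 5: x=[-0.3577 6.6791] v=[-0.1020 0.0511]
Max displacement = 3.3577

Answer: 3.3577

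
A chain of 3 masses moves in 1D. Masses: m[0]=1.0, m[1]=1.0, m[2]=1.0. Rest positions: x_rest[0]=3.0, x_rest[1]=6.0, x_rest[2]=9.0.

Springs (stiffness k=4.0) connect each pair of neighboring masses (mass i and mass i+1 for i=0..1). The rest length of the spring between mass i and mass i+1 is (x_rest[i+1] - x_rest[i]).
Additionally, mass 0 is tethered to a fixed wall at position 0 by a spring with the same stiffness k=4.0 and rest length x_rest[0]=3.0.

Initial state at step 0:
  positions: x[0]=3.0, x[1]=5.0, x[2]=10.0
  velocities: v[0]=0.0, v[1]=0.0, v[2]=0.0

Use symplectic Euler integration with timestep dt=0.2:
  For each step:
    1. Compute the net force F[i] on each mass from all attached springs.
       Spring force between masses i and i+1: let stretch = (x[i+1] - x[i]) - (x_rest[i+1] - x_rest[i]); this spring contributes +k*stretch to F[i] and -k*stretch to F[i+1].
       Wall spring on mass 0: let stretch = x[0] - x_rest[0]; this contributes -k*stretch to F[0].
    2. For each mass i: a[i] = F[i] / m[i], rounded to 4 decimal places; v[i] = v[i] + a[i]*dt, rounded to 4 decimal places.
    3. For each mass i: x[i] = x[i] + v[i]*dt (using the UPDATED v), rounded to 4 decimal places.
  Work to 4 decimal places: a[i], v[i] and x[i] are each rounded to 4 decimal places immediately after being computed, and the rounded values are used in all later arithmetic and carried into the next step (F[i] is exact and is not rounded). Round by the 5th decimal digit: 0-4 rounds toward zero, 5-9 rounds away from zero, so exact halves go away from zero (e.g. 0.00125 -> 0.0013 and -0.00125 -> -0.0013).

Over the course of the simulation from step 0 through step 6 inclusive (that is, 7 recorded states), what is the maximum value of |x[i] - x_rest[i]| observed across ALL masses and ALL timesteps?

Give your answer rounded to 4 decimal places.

Step 0: x=[3.0000 5.0000 10.0000] v=[0.0000 0.0000 0.0000]
Step 1: x=[2.8400 5.4800 9.6800] v=[-0.8000 2.4000 -1.6000]
Step 2: x=[2.6480 6.2096 9.1680] v=[-0.9600 3.6480 -2.5600]
Step 3: x=[2.6022 6.8427 8.6627] v=[-0.2291 3.1654 -2.5267]
Step 4: x=[2.8185 7.0885 8.3462] v=[1.0815 1.2290 -1.5827]
Step 5: x=[3.2670 6.8523 8.3084] v=[2.2427 -1.1808 -0.1889]
Step 6: x=[3.7665 6.2755 8.5176] v=[2.4973 -2.8842 1.0462]
Max displacement = 1.0885

Answer: 1.0885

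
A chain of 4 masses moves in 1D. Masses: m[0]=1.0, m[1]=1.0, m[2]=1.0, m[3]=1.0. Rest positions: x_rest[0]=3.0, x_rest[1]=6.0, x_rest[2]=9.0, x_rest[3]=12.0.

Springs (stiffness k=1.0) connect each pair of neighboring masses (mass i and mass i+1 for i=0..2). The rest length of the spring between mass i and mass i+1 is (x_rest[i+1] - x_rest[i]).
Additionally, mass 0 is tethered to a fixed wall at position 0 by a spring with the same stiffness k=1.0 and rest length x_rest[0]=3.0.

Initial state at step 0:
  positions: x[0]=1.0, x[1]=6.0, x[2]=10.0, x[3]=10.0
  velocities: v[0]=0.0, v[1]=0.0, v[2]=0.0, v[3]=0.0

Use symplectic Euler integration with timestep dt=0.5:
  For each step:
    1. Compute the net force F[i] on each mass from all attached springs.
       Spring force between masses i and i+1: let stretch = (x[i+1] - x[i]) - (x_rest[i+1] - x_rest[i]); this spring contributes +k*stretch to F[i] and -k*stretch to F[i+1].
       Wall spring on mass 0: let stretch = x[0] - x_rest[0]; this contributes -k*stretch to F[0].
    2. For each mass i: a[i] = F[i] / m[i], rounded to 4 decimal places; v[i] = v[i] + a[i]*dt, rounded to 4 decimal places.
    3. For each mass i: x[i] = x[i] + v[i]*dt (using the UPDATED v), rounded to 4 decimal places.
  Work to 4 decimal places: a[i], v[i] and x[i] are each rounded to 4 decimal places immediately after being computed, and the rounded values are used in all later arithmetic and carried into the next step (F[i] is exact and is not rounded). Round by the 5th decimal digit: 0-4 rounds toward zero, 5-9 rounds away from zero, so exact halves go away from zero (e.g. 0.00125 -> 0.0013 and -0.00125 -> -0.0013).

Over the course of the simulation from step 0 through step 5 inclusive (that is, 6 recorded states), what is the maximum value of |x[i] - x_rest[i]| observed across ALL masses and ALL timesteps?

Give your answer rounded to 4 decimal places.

Answer: 2.2656

Derivation:
Step 0: x=[1.0000 6.0000 10.0000 10.0000] v=[0.0000 0.0000 0.0000 0.0000]
Step 1: x=[2.0000 5.7500 9.0000 10.7500] v=[2.0000 -0.5000 -2.0000 1.5000]
Step 2: x=[3.4375 5.3750 7.6250 11.8125] v=[2.8750 -0.7500 -2.7500 2.1250]
Step 3: x=[4.5000 5.0781 6.7344 12.5782] v=[2.1250 -0.5938 -1.7813 1.5313]
Step 4: x=[4.5821 5.0508 6.8907 12.6329] v=[0.1641 -0.0547 0.3125 0.1094]
Step 5: x=[3.6358 5.3663 8.0226 12.0021] v=[-1.8926 0.6309 2.2637 -1.2617]
Max displacement = 2.2656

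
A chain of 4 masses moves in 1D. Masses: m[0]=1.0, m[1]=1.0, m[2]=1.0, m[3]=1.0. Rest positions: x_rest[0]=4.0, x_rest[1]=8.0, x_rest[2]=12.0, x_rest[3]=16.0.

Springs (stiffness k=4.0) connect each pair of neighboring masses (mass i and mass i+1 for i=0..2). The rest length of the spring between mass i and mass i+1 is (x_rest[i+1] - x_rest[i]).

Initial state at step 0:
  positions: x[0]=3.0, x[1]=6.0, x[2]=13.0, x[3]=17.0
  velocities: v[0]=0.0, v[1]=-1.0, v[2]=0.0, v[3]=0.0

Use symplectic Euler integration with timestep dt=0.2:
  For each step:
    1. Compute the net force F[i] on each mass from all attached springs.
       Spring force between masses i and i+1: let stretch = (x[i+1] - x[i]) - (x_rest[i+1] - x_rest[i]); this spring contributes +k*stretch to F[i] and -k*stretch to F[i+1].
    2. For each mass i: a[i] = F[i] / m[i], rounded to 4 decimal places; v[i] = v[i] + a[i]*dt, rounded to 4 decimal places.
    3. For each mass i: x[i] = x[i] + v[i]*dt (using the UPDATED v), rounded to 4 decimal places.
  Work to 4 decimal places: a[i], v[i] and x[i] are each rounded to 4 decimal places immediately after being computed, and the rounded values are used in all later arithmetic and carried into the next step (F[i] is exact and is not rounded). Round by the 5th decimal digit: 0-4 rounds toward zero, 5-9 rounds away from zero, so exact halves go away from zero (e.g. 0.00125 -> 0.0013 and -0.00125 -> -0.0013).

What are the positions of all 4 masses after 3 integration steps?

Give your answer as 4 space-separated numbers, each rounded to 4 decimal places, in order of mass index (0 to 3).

Step 0: x=[3.0000 6.0000 13.0000 17.0000] v=[0.0000 -1.0000 0.0000 0.0000]
Step 1: x=[2.8400 6.4400 12.5200 17.0000] v=[-0.8000 2.2000 -2.4000 0.0000]
Step 2: x=[2.6160 7.2768 11.7840 16.9232] v=[-1.1200 4.1840 -3.6800 -0.3840]
Step 3: x=[2.4977 8.0890 11.1491 16.6641] v=[-0.5914 4.0611 -3.1744 -1.2954]

Answer: 2.4977 8.0890 11.1491 16.6641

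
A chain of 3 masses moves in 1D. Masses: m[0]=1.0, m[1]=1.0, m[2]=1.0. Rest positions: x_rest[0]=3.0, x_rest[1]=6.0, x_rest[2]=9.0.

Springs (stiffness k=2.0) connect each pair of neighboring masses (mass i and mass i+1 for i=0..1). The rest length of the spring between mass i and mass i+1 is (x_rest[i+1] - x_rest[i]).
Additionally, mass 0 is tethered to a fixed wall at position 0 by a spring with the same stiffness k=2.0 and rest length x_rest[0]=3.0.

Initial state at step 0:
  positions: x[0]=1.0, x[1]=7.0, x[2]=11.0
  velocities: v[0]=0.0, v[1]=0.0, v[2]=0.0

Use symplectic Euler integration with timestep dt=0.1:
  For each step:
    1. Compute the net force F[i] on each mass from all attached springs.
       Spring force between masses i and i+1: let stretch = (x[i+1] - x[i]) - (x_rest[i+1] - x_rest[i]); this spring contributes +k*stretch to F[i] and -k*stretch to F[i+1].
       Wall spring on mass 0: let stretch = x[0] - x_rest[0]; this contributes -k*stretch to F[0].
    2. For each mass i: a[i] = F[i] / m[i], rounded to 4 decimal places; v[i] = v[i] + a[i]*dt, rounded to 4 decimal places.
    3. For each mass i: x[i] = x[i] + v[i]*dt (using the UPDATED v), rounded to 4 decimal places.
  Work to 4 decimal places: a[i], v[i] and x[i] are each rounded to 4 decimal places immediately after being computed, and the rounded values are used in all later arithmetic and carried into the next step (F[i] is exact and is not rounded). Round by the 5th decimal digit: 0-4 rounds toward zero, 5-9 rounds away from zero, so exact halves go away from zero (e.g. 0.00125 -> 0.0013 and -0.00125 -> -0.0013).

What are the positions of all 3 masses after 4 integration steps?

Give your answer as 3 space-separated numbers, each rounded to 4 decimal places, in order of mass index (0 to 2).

Answer: 1.9298 6.6464 10.7945

Derivation:
Step 0: x=[1.0000 7.0000 11.0000] v=[0.0000 0.0000 0.0000]
Step 1: x=[1.1000 6.9600 10.9800] v=[1.0000 -0.4000 -0.2000]
Step 2: x=[1.2952 6.8832 10.9396] v=[1.9520 -0.7680 -0.4040]
Step 3: x=[1.5763 6.7758 10.8781] v=[2.8106 -1.0743 -0.6153]
Step 4: x=[1.9298 6.6464 10.7945] v=[3.5352 -1.2937 -0.8358]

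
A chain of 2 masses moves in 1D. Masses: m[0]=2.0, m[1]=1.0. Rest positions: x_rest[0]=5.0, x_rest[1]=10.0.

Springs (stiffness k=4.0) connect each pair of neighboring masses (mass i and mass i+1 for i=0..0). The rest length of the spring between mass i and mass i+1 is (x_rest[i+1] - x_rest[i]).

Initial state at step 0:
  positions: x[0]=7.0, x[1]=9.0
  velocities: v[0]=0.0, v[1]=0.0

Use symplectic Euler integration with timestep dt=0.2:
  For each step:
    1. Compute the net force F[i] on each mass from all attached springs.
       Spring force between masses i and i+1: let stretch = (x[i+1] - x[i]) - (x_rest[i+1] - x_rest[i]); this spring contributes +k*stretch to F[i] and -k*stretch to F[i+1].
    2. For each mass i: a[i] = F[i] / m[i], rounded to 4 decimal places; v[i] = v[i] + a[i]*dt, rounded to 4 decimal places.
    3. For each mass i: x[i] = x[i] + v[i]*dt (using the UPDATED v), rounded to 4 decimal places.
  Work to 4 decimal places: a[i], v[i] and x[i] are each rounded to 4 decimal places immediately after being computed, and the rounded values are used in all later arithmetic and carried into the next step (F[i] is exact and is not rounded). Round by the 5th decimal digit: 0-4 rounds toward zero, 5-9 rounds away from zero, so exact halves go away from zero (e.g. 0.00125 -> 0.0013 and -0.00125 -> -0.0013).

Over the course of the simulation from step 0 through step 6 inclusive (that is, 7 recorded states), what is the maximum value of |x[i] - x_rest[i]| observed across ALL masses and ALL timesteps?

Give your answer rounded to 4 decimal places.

Answer: 3.0570

Derivation:
Step 0: x=[7.0000 9.0000] v=[0.0000 0.0000]
Step 1: x=[6.7600 9.4800] v=[-1.2000 2.4000]
Step 2: x=[6.3376 10.3248] v=[-2.1120 4.2240]
Step 3: x=[5.8342 11.3316] v=[-2.5171 5.0342]
Step 4: x=[5.3706 12.2589] v=[-2.3181 4.6363]
Step 5: x=[5.0580 12.8840] v=[-1.5628 3.1257]
Step 6: x=[4.9715 13.0570] v=[-0.4324 0.8649]
Max displacement = 3.0570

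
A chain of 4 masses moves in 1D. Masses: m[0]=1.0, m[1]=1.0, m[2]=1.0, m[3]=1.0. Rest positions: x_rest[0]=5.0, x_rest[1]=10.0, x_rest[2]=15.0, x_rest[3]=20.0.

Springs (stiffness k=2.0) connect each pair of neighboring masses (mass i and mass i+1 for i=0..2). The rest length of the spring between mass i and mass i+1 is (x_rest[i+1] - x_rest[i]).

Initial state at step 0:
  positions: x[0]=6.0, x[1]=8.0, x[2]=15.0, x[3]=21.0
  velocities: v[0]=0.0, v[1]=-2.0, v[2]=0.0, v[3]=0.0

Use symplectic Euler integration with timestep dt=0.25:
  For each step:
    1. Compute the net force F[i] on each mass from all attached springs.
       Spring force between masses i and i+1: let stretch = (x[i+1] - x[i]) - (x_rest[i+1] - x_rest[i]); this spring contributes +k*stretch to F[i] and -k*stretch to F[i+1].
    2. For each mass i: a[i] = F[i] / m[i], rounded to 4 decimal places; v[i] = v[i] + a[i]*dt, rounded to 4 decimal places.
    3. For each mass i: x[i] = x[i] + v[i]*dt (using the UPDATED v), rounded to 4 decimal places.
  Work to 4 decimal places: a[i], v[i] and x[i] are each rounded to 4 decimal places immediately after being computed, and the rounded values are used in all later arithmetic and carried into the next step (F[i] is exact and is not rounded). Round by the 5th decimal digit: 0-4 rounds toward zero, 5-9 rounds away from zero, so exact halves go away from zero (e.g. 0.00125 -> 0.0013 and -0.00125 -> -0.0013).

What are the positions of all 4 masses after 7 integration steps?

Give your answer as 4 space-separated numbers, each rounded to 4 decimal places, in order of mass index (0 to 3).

Step 0: x=[6.0000 8.0000 15.0000 21.0000] v=[0.0000 -2.0000 0.0000 0.0000]
Step 1: x=[5.6250 8.1250 14.8750 20.8750] v=[-1.5000 0.5000 -0.5000 -0.5000]
Step 2: x=[4.9375 8.7813 14.6563 20.6250] v=[-2.7500 2.6250 -0.8750 -1.0000]
Step 3: x=[4.1055 9.6915 14.4493 20.2539] v=[-3.3281 3.6406 -0.8282 -1.4844]
Step 4: x=[3.3467 10.4981 14.3731 19.7822] v=[-3.0351 3.2265 -0.3048 -1.8867]
Step 5: x=[2.8569 10.8952 14.4887 19.2594] v=[-1.9594 1.5883 0.4623 -2.0913]
Step 6: x=[2.7468 10.7367 14.7514 18.7652] v=[-0.4403 -0.6341 1.0509 -1.9767]
Step 7: x=[3.0105 10.0813 15.0140 18.3943] v=[1.0547 -2.6217 1.0505 -1.4836]

Answer: 3.0105 10.0813 15.0140 18.3943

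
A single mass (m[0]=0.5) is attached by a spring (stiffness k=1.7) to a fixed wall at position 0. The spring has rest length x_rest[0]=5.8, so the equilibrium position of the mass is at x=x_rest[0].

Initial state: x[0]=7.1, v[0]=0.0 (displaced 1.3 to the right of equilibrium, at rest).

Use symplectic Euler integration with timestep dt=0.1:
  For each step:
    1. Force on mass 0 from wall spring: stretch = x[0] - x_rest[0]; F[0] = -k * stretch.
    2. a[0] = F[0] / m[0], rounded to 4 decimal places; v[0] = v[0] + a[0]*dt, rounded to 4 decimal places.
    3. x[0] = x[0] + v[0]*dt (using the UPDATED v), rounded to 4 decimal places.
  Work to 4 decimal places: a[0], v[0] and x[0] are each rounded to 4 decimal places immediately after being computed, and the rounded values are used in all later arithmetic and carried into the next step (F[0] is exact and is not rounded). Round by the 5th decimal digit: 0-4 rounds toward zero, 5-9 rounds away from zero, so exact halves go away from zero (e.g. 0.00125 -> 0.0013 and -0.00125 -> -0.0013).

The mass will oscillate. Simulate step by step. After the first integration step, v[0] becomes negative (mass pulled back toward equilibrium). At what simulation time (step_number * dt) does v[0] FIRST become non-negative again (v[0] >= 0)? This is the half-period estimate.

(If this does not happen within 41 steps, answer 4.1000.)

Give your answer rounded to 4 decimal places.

Answer: 1.8000

Derivation:
Step 0: x=[7.1000] v=[0.0000]
Step 1: x=[7.0558] v=[-0.4420]
Step 2: x=[6.9689] v=[-0.8690]
Step 3: x=[6.8423] v=[-1.2664]
Step 4: x=[6.6802] v=[-1.6208]
Step 5: x=[6.4882] v=[-1.9201]
Step 6: x=[6.2728] v=[-2.1541]
Step 7: x=[6.0413] v=[-2.3149]
Step 8: x=[5.8016] v=[-2.3969]
Step 9: x=[5.5619] v=[-2.3974]
Step 10: x=[5.3303] v=[-2.3165]
Step 11: x=[5.1146] v=[-2.1568]
Step 12: x=[4.9222] v=[-1.9238]
Step 13: x=[4.7597] v=[-1.6254]
Step 14: x=[4.6325] v=[-1.2717]
Step 15: x=[4.5450] v=[-0.8748]
Step 16: x=[4.5002] v=[-0.4481]
Step 17: x=[4.4996] v=[-0.0062]
Step 18: x=[4.5432] v=[0.4359]
First v>=0 after going negative at step 18, time=1.8000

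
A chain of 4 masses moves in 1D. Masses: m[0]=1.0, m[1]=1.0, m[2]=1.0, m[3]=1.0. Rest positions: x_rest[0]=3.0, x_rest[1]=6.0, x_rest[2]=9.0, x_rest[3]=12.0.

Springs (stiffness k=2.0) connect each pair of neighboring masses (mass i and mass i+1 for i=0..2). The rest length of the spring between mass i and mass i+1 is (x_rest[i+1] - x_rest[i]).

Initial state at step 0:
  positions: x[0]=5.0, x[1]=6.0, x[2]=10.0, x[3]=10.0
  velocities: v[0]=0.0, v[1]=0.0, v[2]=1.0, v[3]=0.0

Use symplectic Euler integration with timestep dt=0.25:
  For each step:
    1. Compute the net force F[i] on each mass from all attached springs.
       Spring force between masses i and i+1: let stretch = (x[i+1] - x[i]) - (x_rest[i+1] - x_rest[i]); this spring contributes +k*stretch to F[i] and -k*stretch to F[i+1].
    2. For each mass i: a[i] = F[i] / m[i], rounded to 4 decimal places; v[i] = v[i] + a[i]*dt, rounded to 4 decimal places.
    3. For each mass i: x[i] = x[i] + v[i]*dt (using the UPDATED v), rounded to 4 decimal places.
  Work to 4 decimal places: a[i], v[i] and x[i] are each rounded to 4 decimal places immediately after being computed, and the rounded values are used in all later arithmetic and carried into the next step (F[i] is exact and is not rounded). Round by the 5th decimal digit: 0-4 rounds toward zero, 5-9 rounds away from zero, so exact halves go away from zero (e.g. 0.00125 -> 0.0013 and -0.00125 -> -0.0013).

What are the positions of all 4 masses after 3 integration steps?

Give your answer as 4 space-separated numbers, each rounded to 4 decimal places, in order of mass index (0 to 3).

Answer: 3.8613 7.5059 8.5254 11.8575

Derivation:
Step 0: x=[5.0000 6.0000 10.0000 10.0000] v=[0.0000 0.0000 1.0000 0.0000]
Step 1: x=[4.7500 6.3750 9.7500 10.3750] v=[-1.0000 1.5000 -1.0000 1.5000]
Step 2: x=[4.3281 6.9688 9.1563 11.0469] v=[-1.6875 2.3750 -2.3750 2.6875]
Step 3: x=[3.8613 7.5059 8.5254 11.8575] v=[-1.8672 2.1484 -2.5235 3.2422]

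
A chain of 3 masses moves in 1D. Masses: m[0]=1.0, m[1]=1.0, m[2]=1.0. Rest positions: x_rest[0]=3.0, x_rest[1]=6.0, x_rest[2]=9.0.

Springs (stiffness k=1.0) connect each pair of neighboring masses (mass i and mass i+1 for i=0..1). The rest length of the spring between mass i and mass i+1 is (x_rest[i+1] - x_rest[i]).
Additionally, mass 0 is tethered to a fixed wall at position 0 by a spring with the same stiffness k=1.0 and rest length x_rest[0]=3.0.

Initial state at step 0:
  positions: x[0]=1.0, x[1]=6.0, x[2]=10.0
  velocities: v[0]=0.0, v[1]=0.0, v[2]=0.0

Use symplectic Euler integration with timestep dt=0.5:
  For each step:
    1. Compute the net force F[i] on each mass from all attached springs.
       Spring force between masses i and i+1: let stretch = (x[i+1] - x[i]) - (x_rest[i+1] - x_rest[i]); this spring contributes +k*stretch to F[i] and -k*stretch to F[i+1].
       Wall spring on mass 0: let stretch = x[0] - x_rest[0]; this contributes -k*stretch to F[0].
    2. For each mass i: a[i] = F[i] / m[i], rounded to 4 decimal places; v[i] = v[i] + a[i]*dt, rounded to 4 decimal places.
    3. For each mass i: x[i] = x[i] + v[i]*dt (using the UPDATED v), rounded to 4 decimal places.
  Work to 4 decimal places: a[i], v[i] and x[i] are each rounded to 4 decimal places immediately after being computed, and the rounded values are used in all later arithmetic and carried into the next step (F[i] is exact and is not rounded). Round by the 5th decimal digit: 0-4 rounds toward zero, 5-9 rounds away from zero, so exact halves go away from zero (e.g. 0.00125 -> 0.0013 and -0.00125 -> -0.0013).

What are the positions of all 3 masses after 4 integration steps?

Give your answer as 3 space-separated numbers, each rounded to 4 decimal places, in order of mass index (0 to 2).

Answer: 4.8243 6.3673 7.9531

Derivation:
Step 0: x=[1.0000 6.0000 10.0000] v=[0.0000 0.0000 0.0000]
Step 1: x=[2.0000 5.7500 9.7500] v=[2.0000 -0.5000 -0.5000]
Step 2: x=[3.4375 5.5625 9.2500] v=[2.8750 -0.3750 -1.0000]
Step 3: x=[4.5469 5.7657 8.5781] v=[2.2188 0.4063 -1.3438]
Step 4: x=[4.8243 6.3673 7.9531] v=[0.5548 1.2031 -1.2500]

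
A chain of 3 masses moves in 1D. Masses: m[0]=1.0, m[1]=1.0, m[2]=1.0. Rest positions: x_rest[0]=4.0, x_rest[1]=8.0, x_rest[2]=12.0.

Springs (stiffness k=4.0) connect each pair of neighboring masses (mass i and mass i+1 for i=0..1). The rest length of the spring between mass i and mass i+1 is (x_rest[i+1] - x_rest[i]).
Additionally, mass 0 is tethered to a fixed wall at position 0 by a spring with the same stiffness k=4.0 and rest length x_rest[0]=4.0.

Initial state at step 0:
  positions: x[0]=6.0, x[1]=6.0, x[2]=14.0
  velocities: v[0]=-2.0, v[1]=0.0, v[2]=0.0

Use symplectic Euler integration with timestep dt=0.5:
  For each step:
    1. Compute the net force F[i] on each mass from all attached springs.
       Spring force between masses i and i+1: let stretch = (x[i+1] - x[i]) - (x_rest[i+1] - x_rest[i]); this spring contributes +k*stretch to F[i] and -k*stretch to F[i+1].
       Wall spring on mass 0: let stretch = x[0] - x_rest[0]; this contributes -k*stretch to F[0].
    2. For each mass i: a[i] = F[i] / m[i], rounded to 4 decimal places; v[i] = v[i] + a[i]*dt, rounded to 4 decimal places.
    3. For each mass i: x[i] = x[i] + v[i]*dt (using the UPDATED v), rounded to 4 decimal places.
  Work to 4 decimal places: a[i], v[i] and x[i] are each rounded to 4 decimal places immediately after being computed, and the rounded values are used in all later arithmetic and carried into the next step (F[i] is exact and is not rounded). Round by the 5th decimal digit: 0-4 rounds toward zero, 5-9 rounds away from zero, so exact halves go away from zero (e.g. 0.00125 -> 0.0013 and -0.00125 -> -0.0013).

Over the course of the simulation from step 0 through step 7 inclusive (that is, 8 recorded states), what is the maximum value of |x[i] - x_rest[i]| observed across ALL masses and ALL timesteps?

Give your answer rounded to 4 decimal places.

Answer: 7.0000

Derivation:
Step 0: x=[6.0000 6.0000 14.0000] v=[-2.0000 0.0000 0.0000]
Step 1: x=[-1.0000 14.0000 10.0000] v=[-14.0000 16.0000 -8.0000]
Step 2: x=[8.0000 3.0000 14.0000] v=[18.0000 -22.0000 8.0000]
Step 3: x=[4.0000 8.0000 11.0000] v=[-8.0000 10.0000 -6.0000]
Step 4: x=[0.0000 12.0000 9.0000] v=[-8.0000 8.0000 -4.0000]
Step 5: x=[8.0000 1.0000 14.0000] v=[16.0000 -22.0000 10.0000]
Step 6: x=[1.0000 10.0000 10.0000] v=[-14.0000 18.0000 -8.0000]
Step 7: x=[2.0000 10.0000 10.0000] v=[2.0000 0.0000 0.0000]
Max displacement = 7.0000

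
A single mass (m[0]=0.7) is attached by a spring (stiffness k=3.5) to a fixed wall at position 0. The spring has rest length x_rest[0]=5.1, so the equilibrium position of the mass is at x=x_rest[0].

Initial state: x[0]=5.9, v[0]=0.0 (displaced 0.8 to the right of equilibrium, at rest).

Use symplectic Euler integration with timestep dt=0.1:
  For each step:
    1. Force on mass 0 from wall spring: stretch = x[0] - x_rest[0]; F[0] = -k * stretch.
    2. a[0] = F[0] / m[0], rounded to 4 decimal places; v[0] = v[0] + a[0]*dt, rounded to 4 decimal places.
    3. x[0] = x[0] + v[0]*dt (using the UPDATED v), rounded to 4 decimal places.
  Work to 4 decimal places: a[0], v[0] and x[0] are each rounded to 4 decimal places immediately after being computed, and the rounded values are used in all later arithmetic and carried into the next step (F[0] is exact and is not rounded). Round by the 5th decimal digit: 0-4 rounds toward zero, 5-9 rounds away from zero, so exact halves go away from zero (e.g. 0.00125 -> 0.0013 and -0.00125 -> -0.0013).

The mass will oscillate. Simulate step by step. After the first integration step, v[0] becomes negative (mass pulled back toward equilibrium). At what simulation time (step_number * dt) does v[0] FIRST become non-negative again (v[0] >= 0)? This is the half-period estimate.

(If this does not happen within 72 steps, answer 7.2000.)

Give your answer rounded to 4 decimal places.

Step 0: x=[5.9000] v=[0.0000]
Step 1: x=[5.8600] v=[-0.4000]
Step 2: x=[5.7820] v=[-0.7800]
Step 3: x=[5.6699] v=[-1.1210]
Step 4: x=[5.5293] v=[-1.4060]
Step 5: x=[5.3672] v=[-1.6207]
Step 6: x=[5.1918] v=[-1.7543]
Step 7: x=[5.0118] v=[-1.8002]
Step 8: x=[4.8362] v=[-1.7561]
Step 9: x=[4.6738] v=[-1.6242]
Step 10: x=[4.5327] v=[-1.4111]
Step 11: x=[4.4200] v=[-1.1275]
Step 12: x=[4.3413] v=[-0.7875]
Step 13: x=[4.3005] v=[-0.4082]
Step 14: x=[4.2997] v=[-0.0085]
Step 15: x=[4.3389] v=[0.3917]
First v>=0 after going negative at step 15, time=1.5000

Answer: 1.5000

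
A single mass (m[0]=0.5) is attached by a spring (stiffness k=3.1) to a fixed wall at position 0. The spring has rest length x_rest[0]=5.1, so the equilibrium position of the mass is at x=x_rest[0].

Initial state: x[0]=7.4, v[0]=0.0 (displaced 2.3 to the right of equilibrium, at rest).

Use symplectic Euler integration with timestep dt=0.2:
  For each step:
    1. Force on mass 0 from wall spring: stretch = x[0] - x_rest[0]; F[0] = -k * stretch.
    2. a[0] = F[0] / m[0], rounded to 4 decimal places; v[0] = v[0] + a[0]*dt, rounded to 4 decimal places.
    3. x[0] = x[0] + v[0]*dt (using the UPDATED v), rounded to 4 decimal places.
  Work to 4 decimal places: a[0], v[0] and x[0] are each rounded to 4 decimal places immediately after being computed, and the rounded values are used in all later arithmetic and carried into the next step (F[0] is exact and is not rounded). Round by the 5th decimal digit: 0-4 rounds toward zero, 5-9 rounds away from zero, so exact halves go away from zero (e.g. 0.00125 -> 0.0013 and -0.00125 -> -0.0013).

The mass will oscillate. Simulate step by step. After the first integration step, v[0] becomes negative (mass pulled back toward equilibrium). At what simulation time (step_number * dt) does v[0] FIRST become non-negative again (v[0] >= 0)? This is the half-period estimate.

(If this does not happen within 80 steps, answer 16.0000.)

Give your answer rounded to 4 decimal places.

Answer: 1.4000

Derivation:
Step 0: x=[7.4000] v=[0.0000]
Step 1: x=[6.8296] v=[-2.8520]
Step 2: x=[5.8303] v=[-4.9967]
Step 3: x=[4.6498] v=[-5.9023]
Step 4: x=[3.5810] v=[-5.3441]
Step 5: x=[2.8889] v=[-3.4605]
Step 6: x=[2.7452] v=[-0.7187]
Step 7: x=[3.1855] v=[2.2013]
First v>=0 after going negative at step 7, time=1.4000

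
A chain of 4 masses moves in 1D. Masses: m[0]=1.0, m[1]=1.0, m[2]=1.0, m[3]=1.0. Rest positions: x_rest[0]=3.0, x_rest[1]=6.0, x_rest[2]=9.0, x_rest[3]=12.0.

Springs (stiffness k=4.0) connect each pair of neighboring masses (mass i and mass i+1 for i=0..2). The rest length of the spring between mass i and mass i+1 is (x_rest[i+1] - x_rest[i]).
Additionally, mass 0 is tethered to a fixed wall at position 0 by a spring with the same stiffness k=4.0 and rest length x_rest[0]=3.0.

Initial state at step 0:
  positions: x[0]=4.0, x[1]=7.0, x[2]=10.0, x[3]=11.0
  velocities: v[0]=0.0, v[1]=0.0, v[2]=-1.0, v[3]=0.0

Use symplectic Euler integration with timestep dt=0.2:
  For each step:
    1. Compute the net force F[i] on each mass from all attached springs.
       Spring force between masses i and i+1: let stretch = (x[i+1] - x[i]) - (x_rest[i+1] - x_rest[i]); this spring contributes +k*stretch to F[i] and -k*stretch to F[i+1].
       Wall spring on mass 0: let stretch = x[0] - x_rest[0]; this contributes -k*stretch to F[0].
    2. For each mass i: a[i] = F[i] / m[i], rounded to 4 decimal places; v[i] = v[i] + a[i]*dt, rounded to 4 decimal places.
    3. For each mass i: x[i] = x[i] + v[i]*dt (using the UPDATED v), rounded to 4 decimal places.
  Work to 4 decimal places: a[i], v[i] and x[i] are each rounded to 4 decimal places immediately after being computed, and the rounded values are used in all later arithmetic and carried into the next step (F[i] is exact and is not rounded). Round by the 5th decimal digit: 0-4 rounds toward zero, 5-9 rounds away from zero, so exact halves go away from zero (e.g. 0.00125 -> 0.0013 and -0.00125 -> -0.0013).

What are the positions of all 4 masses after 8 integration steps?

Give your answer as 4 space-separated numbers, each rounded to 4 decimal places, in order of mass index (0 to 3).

Step 0: x=[4.0000 7.0000 10.0000 11.0000] v=[0.0000 0.0000 -1.0000 0.0000]
Step 1: x=[3.8400 7.0000 9.4800 11.3200] v=[-0.8000 0.0000 -2.6000 1.6000]
Step 2: x=[3.5712 6.8912 8.8576 11.8256] v=[-1.3440 -0.5440 -3.1120 2.5280]
Step 3: x=[3.2622 6.5658 8.3955 12.3363] v=[-1.5450 -1.6269 -2.3107 2.5536]
Step 4: x=[2.9598 6.0046 8.2711 12.6965] v=[-1.5119 -2.8060 -0.6218 1.8010]
Step 5: x=[2.6710 5.3189 8.4922 12.8286] v=[-1.4439 -3.4286 1.1053 0.6607]
Step 6: x=[2.3785 4.7172 8.8994 12.7469] v=[-1.4624 -3.0083 2.0358 -0.4084]
Step 7: x=[2.0797 4.4105 9.2530 12.5296] v=[-1.4942 -1.5335 1.7680 -1.0864]
Step 8: x=[1.8210 4.5057 9.3561 12.2681] v=[-1.2933 0.4759 0.5153 -1.3077]

Answer: 1.8210 4.5057 9.3561 12.2681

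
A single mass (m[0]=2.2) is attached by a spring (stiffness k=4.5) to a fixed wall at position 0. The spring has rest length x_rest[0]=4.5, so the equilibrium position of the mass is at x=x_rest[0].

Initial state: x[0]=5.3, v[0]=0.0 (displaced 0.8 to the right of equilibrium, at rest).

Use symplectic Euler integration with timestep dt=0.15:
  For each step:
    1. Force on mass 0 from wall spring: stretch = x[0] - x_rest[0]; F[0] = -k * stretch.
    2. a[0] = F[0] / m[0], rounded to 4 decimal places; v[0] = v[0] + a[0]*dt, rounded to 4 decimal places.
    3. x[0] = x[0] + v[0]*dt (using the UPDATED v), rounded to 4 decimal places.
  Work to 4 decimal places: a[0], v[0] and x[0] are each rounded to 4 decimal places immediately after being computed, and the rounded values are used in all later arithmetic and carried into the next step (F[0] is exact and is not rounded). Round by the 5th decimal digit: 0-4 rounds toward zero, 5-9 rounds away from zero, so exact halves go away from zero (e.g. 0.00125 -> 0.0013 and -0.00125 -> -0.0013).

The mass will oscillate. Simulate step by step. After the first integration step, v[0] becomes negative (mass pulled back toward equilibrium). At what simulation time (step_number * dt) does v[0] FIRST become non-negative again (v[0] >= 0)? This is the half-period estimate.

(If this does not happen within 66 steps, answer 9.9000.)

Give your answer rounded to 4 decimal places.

Answer: 2.2500

Derivation:
Step 0: x=[5.3000] v=[0.0000]
Step 1: x=[5.2632] v=[-0.2455]
Step 2: x=[5.1912] v=[-0.4797]
Step 3: x=[5.0874] v=[-0.6918]
Step 4: x=[4.9566] v=[-0.8720]
Step 5: x=[4.8048] v=[-1.0121]
Step 6: x=[4.6390] v=[-1.1056]
Step 7: x=[4.4668] v=[-1.1482]
Step 8: x=[4.2961] v=[-1.1380]
Step 9: x=[4.1348] v=[-1.0754]
Step 10: x=[3.9903] v=[-0.9634]
Step 11: x=[3.8693] v=[-0.8070]
Step 12: x=[3.7773] v=[-0.6135]
Step 13: x=[3.7185] v=[-0.3918]
Step 14: x=[3.6957] v=[-0.1520]
Step 15: x=[3.7099] v=[0.0948]
First v>=0 after going negative at step 15, time=2.2500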